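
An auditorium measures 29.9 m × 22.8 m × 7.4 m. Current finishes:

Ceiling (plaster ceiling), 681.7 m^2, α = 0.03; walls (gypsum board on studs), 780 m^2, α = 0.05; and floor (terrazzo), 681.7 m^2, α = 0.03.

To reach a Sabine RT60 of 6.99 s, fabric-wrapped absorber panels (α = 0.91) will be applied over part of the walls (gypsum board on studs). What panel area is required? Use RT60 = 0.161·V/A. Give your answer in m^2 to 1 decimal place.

42.2

Summing Sᵢαᵢ: 20.451 + 39.000 + 20.451 → A₁ = 79.902 sabins.
V = 5044.728 m³. Target absorption A₂ = 0.161 × 5044.728 / 6.99 = 116.195 sabins.
Absorption to add: 116.195 − 79.902 = 36.293 sabins.
Net gain per m^2: Δα = 0.91 − 0.05 = 0.86.
Area = ΔA/Δα = 36.293/0.86 = 42.2 m^2.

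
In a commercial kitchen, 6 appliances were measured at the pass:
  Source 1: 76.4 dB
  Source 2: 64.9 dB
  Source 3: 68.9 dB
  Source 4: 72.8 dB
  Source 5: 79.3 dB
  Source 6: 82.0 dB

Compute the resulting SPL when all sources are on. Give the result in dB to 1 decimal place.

85.0 dB

Sum in the linear (power) domain: Σ 10^(Lᵢ/10) = 10^(76.4/10) + 10^(64.9/10) + 10^(68.9/10) + 10^(72.8/10) + 10^(79.3/10) + 10^(82.0/10) = 3.172e+08.
Back to dB: 10·log₁₀ Σ = 85.0 dB.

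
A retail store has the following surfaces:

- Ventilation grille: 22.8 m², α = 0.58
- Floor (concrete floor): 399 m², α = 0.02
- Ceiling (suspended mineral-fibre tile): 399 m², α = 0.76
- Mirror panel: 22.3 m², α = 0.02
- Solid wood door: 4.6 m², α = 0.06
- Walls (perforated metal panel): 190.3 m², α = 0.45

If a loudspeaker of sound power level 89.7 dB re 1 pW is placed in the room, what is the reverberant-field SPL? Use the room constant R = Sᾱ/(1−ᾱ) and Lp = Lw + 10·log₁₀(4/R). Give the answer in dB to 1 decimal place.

67.4 dB

Σ(Sᵢαᵢ) = 22.8×0.58 + 399×0.02 + 399×0.76 + 22.3×0.02 + 4.6×0.06 + 190.3×0.45 = 410.801; total area S = 1038.0 m².
ᾱ = 410.801/1038.0 = 0.3958; R = Sᾱ/(1−ᾱ) = 410.801/(1−0.3958) = 679.909 m².
Lp = Lw + 10 log₁₀(4/R) = 89.7 -22.30 = 67.4 dB.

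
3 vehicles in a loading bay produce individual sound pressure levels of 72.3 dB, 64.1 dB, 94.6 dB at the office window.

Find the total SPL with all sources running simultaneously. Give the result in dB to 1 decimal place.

Sum in the linear (power) domain: Σ 10^(Lᵢ/10) = 10^(72.3/10) + 10^(64.1/10) + 10^(94.6/10) = 2.904e+09.
L_total = 10·log₁₀(2.904e+09) = 94.6 dB.

94.6 dB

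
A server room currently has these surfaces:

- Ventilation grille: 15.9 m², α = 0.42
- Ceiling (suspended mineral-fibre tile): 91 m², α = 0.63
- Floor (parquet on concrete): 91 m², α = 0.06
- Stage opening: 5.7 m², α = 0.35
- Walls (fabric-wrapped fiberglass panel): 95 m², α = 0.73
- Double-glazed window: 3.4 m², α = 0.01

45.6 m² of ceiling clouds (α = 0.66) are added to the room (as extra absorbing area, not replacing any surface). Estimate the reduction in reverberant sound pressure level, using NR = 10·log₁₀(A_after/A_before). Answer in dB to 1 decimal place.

Total absorption A_before = 15.9×0.42 + 91×0.63 + 91×0.06 + 5.7×0.35 + 95×0.73 + 3.4×0.01
  = 6.678 + 57.330 + 5.460 + 1.995 + 69.350 + 0.034 = 140.847 m² sabins.
Treatment contributes 45.6·0.66 = 30.096 sabins.
New total A_after = 170.943 sabins.
NR = 10·log₁₀(170.943/140.847) = 0.8 dB.

0.8 dB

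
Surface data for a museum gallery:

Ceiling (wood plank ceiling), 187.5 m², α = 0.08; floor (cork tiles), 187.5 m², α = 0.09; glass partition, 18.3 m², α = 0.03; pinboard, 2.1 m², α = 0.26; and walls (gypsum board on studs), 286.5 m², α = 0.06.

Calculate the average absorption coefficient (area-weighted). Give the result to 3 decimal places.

0.074

S = Σ Sᵢ = 187.5 + 187.5 + 18.3 + 2.1 + 286.5 = 681.9 m².
Σ(Sᵢαᵢ) = 187.5*0.08 + 187.5*0.09 + 18.3*0.03 + 2.1*0.26 + 286.5*0.06 = 50.160.
ᾱ = 50.160 / 681.9 = 0.074.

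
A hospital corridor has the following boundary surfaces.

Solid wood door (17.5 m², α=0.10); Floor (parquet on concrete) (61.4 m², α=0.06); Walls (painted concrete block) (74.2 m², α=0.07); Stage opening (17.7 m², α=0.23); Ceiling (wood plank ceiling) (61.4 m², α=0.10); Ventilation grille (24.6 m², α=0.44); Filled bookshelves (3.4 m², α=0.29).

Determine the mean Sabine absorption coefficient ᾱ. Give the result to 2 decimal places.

Total surface area S = 260.2 m².
Σ(Sᵢαᵢ) = 17.5*0.10 + 61.4*0.06 + 74.2*0.07 + 17.7*0.23 + 61.4*0.10 + 24.6*0.44 + 3.4*0.29 = 32.649.
ᾱ = 32.649 / 260.2 = 0.13.

0.13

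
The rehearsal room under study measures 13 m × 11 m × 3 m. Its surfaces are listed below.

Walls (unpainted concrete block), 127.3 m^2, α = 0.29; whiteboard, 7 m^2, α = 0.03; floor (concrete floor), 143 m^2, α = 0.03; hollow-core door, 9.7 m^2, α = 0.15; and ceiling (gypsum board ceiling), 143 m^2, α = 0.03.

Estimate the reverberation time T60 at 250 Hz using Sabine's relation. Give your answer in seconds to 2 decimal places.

1.46 s

Summing Sᵢαᵢ: 36.917 + 0.210 + 4.290 + 1.455 + 4.290 → A = 47.162 sabins.
Volume V = 13 × 11 × 3 = 429 m³.
RT60 = 0.161 · V / A = 0.161 × 429 / 47.162 = 1.46 s.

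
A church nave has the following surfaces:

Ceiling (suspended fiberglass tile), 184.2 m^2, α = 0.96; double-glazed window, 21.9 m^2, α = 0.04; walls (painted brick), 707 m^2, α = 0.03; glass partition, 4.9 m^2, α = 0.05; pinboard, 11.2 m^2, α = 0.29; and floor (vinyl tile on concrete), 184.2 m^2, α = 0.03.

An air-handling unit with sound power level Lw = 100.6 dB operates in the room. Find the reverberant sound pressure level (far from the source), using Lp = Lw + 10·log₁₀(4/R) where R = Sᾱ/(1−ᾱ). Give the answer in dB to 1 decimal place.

82.5 dB

Σ(Sᵢαᵢ) = 184.2·0.96 + 21.9·0.04 + 707·0.03 + 4.9·0.05 + 11.2·0.29 + 184.2·0.03 = 207.937; total area S = 1113.4 m^2.
ᾱ = 0.1868, so room constant R = A/(1−ᾱ) = 255.702 m^2.
Lp = Lw + 10 log₁₀(4/R) = 100.6 -18.06 = 82.5 dB.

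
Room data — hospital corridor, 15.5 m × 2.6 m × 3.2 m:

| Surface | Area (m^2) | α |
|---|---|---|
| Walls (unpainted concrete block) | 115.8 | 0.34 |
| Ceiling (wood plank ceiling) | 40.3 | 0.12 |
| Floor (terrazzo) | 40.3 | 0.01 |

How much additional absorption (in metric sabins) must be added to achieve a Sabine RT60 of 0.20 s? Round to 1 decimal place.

Summing Sᵢαᵢ: 39.372 + 4.836 + 0.403 → A₁ = 44.611 sabins.
Target A₂ = 0.161·128.96/0.20 = 103.813 sabins (V = 128.96 m³).
Additional absorption ΔA = 103.813 − 44.611 = 59.2 sabins.

59.2 sabins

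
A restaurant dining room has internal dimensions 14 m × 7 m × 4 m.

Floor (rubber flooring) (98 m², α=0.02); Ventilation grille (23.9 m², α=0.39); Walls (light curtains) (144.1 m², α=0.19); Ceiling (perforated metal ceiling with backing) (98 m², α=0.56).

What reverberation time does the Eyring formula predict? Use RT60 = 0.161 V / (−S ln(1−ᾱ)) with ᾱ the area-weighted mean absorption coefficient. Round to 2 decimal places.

0.58 sec

S = Σ Sᵢ = 364.0 m².
Σ(Sᵢαᵢ) = 98×0.02 + 23.9×0.39 + 144.1×0.19 + 98×0.56 = 93.540.
Mean coefficient ᾱ = A/S = 0.2570.
Eyring denominator: −S ln(1−ᾱ) = 108.130.
V = 14 × 7 × 4 = 392 m³.
RT60 = 0.161 × 392 / 108.130 = 0.58 s.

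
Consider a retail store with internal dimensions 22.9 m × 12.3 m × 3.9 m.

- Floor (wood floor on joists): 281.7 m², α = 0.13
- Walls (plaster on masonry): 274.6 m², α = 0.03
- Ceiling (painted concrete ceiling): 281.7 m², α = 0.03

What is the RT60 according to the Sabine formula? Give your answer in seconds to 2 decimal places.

Total absorption A = 281.7*0.13 + 274.6*0.03 + 281.7*0.03
  = 36.621 + 8.238 + 8.451 = 53.310 m² sabins.
V = 22.9·12.3·3.9 = 1098.513 m³.
T = 0.161 V/A = 0.161·1098.513/53.310 = 3.32 s.

3.32 s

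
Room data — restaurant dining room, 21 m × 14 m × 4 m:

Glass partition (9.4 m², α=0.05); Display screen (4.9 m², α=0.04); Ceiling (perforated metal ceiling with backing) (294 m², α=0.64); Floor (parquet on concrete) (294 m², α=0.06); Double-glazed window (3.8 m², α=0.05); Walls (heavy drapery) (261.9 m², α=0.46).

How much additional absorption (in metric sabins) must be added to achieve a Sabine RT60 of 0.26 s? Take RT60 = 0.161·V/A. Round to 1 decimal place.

A₁ = Σ Sᵢαᵢ = 9.4×0.05 + 4.9×0.04 + 294×0.64 + 294×0.06 + 3.8×0.05 + 261.9×0.46 = 327.130 sabins.
V = 1176 m³. Required absorption A₂ = 0.161 × 1176 / 0.26 = 728.215 sabins.
ΔA = A₂ − A₁ = 728.215 − 327.130 = 401.1 sabins.

401.1 sabins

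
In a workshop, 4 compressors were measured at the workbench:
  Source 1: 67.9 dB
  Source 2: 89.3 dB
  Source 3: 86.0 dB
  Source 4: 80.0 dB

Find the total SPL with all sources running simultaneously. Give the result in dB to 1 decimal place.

Sum in the linear (power) domain: Σ 10^(Lᵢ/10) = 10^(67.9/10) + 10^(89.3/10) + 10^(86.0/10) + 10^(80.0/10) = 1.355e+09.
Back to dB: 10·log₁₀ Σ = 91.3 dB.

91.3 dB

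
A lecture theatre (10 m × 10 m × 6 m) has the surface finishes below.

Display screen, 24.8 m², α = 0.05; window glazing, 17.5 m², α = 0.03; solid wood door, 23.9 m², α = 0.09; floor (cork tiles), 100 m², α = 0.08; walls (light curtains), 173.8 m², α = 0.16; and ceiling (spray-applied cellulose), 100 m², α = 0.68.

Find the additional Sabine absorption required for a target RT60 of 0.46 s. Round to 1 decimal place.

102.3 sabins

A₁ = Σ Sᵢαᵢ = 24.8·0.05 + 17.5·0.03 + 23.9·0.09 + 100·0.08 + 173.8·0.16 + 100·0.68 = 107.724 sabins.
Target A₂ = 0.161·600/0.46 = 210.000 sabins (V = 600 m³).
Shortfall: 210.000 − 107.724 = 102.3 sabins.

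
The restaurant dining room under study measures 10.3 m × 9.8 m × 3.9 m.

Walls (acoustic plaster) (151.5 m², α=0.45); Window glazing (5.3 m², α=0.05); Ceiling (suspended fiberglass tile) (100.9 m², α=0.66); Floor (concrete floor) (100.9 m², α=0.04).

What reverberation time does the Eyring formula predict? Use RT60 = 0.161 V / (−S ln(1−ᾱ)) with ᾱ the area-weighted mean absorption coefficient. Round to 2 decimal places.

S = Σ Sᵢ = 358.6 m².
Absorption A = 151.5·0.45 + 5.3·0.05 + 100.9·0.66 + 100.9·0.04 = 139.070 sabins.
ᾱ = 139.070 / 358.6 = 0.3878.
−S·ln(1−ᾱ) = −358.6 × ln(1 − 0.3878) = 175.964.
V = 10.3 × 9.8 × 3.9 = 393.666 m³.
T = 0.161·V/[−S·ln(1−ᾱ)] = 0.161·393.666/175.964 = 0.36 s.

0.36 sec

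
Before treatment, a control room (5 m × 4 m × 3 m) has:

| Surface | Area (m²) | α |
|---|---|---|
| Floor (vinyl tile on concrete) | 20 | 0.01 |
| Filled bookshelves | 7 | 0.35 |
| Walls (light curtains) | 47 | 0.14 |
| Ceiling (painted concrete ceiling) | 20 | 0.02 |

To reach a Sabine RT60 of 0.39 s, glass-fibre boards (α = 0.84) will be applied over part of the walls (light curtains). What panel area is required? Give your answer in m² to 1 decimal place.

21.6

Summing Sᵢαᵢ: 0.200 + 2.450 + 6.580 + 0.400 → A₁ = 9.630 sabins.
Required A₂ = 0.161·60/0.39 = 24.769 sabins.
Absorption to add: 24.769 − 9.630 = 15.139 sabins.
Each m² of panel replacing the walls (light curtains) adds (0.84 − 0.14) = 0.70 sabins.
Area = ΔA/Δα = 15.139/0.70 = 21.6 m².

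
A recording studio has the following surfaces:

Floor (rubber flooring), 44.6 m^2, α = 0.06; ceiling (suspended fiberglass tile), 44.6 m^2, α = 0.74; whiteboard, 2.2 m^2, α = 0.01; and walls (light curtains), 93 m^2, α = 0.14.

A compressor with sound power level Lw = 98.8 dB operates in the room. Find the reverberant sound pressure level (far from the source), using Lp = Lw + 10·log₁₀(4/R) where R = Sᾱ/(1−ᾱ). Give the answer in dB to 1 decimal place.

86.6 dB

Σ(Sᵢαᵢ) = 44.6×0.06 + 44.6×0.74 + 2.2×0.01 + 93×0.14 = 48.722; total area S = 184.4 m^2.
ᾱ = 48.722/184.4 = 0.2642; R = Sᾱ/(1−ᾱ) = 48.722/(1−0.2642) = 66.216 m^2.
Lp = 98.8 + 10·log₁₀(4/66.216) = 98.8 + (-12.19) = 86.6 dB.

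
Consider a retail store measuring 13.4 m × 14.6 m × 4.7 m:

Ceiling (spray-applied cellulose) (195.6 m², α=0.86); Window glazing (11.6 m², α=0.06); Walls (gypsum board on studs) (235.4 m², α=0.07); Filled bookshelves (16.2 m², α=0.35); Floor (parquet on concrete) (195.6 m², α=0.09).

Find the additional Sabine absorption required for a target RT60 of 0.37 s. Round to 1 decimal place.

191.4 sabins

A₁ = Σ Sᵢαᵢ = 195.6*0.86 + 11.6*0.06 + 235.4*0.07 + 16.2*0.35 + 195.6*0.09 = 208.664 sabins.
V = 919.508 m³. Required absorption A₂ = 0.161 × 919.508 / 0.37 = 400.110 sabins.
ΔA = A₂ − A₁ = 400.110 − 208.664 = 191.4 sabins.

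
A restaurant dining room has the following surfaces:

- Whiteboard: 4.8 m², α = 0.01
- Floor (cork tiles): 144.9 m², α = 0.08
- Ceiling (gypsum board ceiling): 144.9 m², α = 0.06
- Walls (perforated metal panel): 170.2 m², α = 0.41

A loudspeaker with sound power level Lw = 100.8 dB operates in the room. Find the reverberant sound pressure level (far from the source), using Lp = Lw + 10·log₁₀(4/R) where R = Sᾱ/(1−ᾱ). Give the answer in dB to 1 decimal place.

86.3 dB

Σ(Sᵢαᵢ) = 4.8·0.01 + 144.9·0.08 + 144.9·0.06 + 170.2·0.41 = 90.116; total area S = 464.8 m².
ᾱ = 90.116/464.8 = 0.1939; R = Sᾱ/(1−ᾱ) = 90.116/(1−0.1939) = 111.793 m².
Lp = 100.8 + 10·log₁₀(4/111.793) = 100.8 + (-14.46) = 86.3 dB.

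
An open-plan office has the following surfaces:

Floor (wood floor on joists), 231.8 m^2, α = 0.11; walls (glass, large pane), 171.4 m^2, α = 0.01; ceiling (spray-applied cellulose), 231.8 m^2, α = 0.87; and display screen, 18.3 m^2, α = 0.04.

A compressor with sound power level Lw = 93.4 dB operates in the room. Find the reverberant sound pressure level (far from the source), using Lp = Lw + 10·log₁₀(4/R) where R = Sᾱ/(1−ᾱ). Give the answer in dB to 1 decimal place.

73.9 dB

Σ(Sᵢαᵢ) = 231.8×0.11 + 171.4×0.01 + 231.8×0.87 + 18.3×0.04 = 229.610; total area S = 653.3 m^2.
ᾱ = 0.3515, so room constant R = A/(1−ᾱ) = 354.063 m^2.
Lp = 93.4 + 10·log₁₀(4/354.063) = 93.4 + (-19.47) = 73.9 dB.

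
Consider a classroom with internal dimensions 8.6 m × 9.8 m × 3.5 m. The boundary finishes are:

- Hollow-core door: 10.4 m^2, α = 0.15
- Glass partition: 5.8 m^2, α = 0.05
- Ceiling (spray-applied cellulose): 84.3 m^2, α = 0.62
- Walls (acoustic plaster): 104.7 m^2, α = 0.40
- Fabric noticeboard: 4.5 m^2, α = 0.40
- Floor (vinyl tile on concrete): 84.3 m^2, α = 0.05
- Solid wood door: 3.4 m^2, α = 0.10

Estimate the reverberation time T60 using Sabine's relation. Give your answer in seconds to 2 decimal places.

Summing Sᵢαᵢ: 1.560 + 0.290 + 52.266 + 41.880 + 1.800 + 4.215 + 0.340 → A = 102.351 sabins.
V = 8.6·9.8·3.5 = 294.98 m³.
Sabine: RT60 = 0.161 × 294.98 / 102.351 = 0.46 s.

0.46 s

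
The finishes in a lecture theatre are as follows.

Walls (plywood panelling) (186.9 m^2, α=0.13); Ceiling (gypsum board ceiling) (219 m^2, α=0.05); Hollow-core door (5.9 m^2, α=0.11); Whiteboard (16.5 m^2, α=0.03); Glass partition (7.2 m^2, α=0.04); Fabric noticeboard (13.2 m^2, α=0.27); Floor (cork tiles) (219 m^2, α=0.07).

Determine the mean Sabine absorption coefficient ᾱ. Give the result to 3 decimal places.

0.083

S = Σ Sᵢ = 186.9 + 219 + 5.9 + 16.5 + 7.2 + 13.2 + 219 = 667.7 m^2.
Weighted sum Σ Sα = 55.573.
ᾱ = A/S = 0.083.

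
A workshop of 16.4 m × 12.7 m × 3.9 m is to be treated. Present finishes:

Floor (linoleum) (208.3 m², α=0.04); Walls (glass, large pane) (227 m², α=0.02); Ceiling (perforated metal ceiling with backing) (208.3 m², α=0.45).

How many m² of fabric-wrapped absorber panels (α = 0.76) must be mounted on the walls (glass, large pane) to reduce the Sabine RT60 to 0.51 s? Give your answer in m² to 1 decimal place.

202.5

Total absorption A₁ = 208.3×0.04 + 227×0.02 + 208.3×0.45
  = 8.332 + 4.540 + 93.735 = 106.607 m² sabins.
V = 812.292 m³. Target absorption A₂ = 0.161 × 812.292 / 0.51 = 256.429 sabins.
Absorption to add: 256.429 − 106.607 = 149.822 sabins.
Each m² of panel replacing the walls (glass, large pane) adds (0.76 − 0.02) = 0.74 sabins.
Area = ΔA/Δα = 149.822/0.74 = 202.5 m².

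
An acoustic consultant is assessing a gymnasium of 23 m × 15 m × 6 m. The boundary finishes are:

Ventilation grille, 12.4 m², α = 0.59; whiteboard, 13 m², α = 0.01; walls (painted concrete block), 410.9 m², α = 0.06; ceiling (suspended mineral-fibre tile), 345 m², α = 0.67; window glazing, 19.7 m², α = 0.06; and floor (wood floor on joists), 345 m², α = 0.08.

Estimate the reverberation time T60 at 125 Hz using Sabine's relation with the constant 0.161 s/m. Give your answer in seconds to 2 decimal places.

1.14 sec

A = Σ Sᵢαᵢ = 12.4×0.59 + 13×0.01 + 410.9×0.06 + 345×0.67 + 19.7×0.06 + 345×0.08 = 292.032 sabins.
Volume V = 23 × 15 × 6 = 2070 m³.
Sabine: RT60 = 0.161 × 2070 / 292.032 = 1.14 s.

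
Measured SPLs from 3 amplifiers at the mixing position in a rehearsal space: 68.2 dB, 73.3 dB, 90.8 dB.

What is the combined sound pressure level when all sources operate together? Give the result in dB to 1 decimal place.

90.9 dB

Sum in the linear (power) domain: Σ 10^(Lᵢ/10) = 10^(68.2/10) + 10^(73.3/10) + 10^(90.8/10) = 1.23e+09.
Combined level = 10 log₁₀(1.23e+09) = 90.9 dB.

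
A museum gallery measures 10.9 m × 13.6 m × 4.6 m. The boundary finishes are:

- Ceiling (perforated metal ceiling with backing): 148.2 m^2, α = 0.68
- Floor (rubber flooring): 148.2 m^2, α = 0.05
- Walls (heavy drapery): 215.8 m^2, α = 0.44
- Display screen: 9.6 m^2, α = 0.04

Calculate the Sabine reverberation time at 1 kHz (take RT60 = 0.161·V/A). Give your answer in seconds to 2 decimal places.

0.54 sec

Total absorption A = 148.2×0.68 + 148.2×0.05 + 215.8×0.44 + 9.6×0.04
  = 100.776 + 7.410 + 94.952 + 0.384 = 203.522 m^2 sabins.
Room volume: 681.904 m³.
Sabine: RT60 = 0.161 × 681.904 / 203.522 = 0.54 s.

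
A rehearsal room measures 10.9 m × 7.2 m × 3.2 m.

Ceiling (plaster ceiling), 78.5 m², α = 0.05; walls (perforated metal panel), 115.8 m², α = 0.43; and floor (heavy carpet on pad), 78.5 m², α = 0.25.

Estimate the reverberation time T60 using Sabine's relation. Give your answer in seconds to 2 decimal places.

0.55 sec

Equivalent absorption area: A = 78.5*0.05 + 115.8*0.43 + 78.5*0.25 = 73.344 m².
Volume V = 10.9 × 7.2 × 3.2 = 251.136 m³.
T = 0.161 V/A = 0.161·251.136/73.344 = 0.55 s.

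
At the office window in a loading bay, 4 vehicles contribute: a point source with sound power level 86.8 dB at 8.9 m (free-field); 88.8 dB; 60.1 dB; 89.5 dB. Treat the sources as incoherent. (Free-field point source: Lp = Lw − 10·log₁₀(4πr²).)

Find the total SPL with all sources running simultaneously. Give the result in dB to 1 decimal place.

92.2 dB

Source at 8.9 m: Lp = 86.8 − 10·log₁₀(4π·8.9²) = 86.8 − 10·log₁₀(995.382) = 56.8 dB.
Σ 10^(Lᵢ/10) = 1.651e+09.
L_total = 10·log₁₀(1.651e+09) = 92.2 dB.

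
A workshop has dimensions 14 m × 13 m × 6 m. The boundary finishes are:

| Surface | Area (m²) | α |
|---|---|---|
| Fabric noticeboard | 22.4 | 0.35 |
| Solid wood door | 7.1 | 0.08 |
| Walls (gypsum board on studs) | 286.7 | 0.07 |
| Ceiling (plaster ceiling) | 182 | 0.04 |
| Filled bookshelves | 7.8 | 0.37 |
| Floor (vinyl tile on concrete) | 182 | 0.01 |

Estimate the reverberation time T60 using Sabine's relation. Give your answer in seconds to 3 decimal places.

Equivalent absorption area: A = 22.4·0.35 + 7.1·0.08 + 286.7·0.07 + 182·0.04 + 7.8·0.37 + 182·0.01 = 40.463 m².
Volume V = 14 × 13 × 6 = 1092 m³.
Sabine: RT60 = 0.161 × 1092 / 40.463 = 4.345 s.

4.345 seconds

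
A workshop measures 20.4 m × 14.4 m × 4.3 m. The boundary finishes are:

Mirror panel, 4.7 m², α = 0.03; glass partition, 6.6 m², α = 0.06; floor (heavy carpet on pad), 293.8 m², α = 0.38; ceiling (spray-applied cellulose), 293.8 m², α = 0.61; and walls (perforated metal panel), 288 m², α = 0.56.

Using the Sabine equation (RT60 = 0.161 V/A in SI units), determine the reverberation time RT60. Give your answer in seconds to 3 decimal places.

A = Σ Sᵢαᵢ = 4.7×0.03 + 6.6×0.06 + 293.8×0.38 + 293.8×0.61 + 288×0.56 = 452.679 sabins.
Room volume: 1263.168 m³.
T = 0.161 V/A = 0.161·1263.168/452.679 = 0.449 s.

0.449 s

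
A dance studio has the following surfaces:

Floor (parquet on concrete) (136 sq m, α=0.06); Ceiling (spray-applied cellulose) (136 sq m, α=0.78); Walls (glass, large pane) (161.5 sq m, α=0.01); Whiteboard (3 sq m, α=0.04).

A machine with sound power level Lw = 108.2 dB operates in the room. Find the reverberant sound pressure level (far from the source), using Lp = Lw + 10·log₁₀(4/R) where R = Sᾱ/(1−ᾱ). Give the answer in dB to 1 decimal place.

92.2 dB

Σ(Sᵢαᵢ) = 136·0.06 + 136·0.78 + 161.5·0.01 + 3·0.04 = 115.975; total area S = 436.5 sq m.
ᾱ = 115.975/436.5 = 0.2657; R = Sᾱ/(1−ᾱ) = 115.975/(1−0.2657) = 157.940 sq m.
Lp = 108.2 + 10·log₁₀(4/157.940) = 108.2 + (-15.96) = 92.2 dB.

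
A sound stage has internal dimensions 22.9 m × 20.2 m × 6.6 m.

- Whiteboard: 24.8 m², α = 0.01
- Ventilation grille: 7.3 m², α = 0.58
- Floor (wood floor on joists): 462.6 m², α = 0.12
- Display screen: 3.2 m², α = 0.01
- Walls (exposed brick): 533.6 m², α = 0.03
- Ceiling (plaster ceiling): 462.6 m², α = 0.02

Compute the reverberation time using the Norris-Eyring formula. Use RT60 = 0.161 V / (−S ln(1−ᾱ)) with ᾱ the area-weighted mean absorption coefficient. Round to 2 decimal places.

5.60 s

Total surface area S = 24.8 + 7.3 + 462.6 + 3.2 + 533.6 + 462.6 = 1494.1 m².
Σ(Sᵢαᵢ) = 24.8·0.01 + 7.3·0.58 + 462.6·0.12 + 3.2·0.01 + 533.6·0.03 + 462.6·0.02 = 85.286.
Mean coefficient ᾱ = A/S = 0.0571.
−S·ln(1−ᾱ) = −1494.1 × ln(1 − 0.0571) = 87.846.
V = 22.9 × 20.2 × 6.6 = 3053.028 m³.
RT60 = 0.161 × 3053.028 / 87.846 = 5.60 s.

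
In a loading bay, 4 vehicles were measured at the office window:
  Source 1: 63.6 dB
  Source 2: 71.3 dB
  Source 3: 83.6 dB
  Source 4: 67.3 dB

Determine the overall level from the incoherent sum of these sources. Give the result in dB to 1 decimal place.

84.0 dB

Σ 10^(Lᵢ/10) = 2.502e+08.
Back to dB: 10·log₁₀ Σ = 84.0 dB.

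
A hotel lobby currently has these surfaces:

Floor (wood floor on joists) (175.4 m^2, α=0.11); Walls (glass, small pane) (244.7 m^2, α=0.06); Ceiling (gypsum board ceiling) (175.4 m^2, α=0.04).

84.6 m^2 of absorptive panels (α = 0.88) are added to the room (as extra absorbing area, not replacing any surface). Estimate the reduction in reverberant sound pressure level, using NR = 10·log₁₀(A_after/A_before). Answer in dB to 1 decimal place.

4.5 dB

Equivalent absorption area: A_before = 175.4×0.11 + 244.7×0.06 + 175.4×0.04 = 40.992 m^2.
Treatment contributes 84.6·0.88 = 74.448 sabins.
New total A_after = 115.440 sabins.
NR = 10·log₁₀(115.440/40.992) = 4.5 dB.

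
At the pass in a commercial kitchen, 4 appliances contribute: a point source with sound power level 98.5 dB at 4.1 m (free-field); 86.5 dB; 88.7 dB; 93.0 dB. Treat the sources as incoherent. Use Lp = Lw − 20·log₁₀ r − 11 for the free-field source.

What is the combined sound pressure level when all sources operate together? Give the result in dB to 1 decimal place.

Source at 4.1 m: Lp = 98.5 − 20·log₁₀(4.1) − 11 = 75.2 dB.
Sum in the linear (power) domain: Σ 10^(Lᵢ/10) = 10^(75.2/10) + 10^(86.5/10) + 10^(88.7/10) + 10^(93.0/10) = 3.216e+09.
L_total = 10·log₁₀(3.216e+09) = 95.1 dB.

95.1 dB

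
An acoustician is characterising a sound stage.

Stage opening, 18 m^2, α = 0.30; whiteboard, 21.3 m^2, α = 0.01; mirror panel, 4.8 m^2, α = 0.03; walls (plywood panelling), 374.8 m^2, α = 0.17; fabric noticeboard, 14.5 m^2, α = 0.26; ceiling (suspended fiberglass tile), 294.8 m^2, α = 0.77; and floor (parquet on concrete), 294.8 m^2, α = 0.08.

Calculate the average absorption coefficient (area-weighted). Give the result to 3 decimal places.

S = Σ Sᵢ = 18 + 21.3 + 4.8 + 374.8 + 14.5 + 294.8 + 294.8 = 1023.0 m^2.
A = 18×0.30 + 21.3×0.01 + 4.8×0.03 + 374.8×0.17 + 14.5×0.26 + 294.8×0.77 + 294.8×0.08 = 323.823 sabins.
ᾱ = 323.823 / 1023.0 = 0.317.

0.317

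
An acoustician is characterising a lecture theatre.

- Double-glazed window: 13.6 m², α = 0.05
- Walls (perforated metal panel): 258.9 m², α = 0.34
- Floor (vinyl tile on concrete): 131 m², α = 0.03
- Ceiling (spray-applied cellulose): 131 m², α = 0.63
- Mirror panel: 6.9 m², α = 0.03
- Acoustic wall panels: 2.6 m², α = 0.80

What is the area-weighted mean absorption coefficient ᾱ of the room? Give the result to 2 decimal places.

0.33

Total surface area S = 544.0 m².
Weighted sum Σ Sα = 177.453.
ᾱ = 177.453 / 544.0 = 0.33.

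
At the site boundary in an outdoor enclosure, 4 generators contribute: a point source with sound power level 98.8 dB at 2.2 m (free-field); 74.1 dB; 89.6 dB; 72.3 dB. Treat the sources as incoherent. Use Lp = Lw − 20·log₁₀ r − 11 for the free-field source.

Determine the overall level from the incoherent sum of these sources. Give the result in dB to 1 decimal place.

90.3 dB

Source at 2.2 m: Lp = 98.8 − 20·log₁₀(2.2) − 11 = 81.0 dB.
Sum in the linear (power) domain: Σ 10^(Lᵢ/10) = 10^(81.0/10) + 10^(74.1/10) + 10^(89.6/10) + 10^(72.3/10) = 1.081e+09.
L_total = 10·log₁₀(1.081e+09) = 90.3 dB.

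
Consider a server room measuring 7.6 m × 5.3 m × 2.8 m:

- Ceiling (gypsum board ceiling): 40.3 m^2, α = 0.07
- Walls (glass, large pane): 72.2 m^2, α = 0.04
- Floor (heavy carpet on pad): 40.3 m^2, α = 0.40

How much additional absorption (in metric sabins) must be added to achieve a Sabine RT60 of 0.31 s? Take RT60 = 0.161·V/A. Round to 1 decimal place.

36.7 sabins

A₁ = Σ Sᵢαᵢ = 40.3×0.07 + 72.2×0.04 + 40.3×0.40 = 21.829 sabins.
V = 112.784 m³. Required absorption A₂ = 0.161 × 112.784 / 0.31 = 58.575 sabins.
Shortfall: 58.575 − 21.829 = 36.7 sabins.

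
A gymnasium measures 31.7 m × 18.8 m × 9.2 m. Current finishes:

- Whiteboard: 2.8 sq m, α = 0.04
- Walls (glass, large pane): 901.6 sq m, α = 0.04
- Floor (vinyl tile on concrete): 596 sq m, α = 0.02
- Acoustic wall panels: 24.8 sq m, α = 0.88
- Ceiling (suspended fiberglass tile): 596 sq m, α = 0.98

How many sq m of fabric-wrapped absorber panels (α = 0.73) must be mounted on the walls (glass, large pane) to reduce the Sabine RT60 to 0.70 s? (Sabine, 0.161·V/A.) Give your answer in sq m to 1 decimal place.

Equivalent absorption area: A₁ = 2.8×0.04 + 901.6×0.04 + 596×0.02 + 24.8×0.88 + 596×0.98 = 654.000 sq m.
V = 5482.832 m³. Target absorption A₂ = 0.161 × 5482.832 / 0.70 = 1261.051 sabins.
ΔA needed = 1261.051 − 654.000 = 607.051 sabins.
Net gain per sq m: Δα = 0.73 − 0.04 = 0.69.
Panel area = 607.051 / 0.69 = 879.8 sq m.

879.8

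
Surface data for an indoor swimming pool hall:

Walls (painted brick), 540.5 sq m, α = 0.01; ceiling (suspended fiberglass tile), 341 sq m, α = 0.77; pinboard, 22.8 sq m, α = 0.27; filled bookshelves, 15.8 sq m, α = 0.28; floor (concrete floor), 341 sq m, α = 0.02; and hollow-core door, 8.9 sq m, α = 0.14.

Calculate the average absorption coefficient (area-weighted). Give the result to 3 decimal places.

0.226

Total surface area S = 1270.0 sq m.
Σ(Sᵢαᵢ) = 540.5×0.01 + 341×0.77 + 22.8×0.27 + 15.8×0.28 + 341×0.02 + 8.9×0.14 = 286.621.
ᾱ = A/S = 0.226.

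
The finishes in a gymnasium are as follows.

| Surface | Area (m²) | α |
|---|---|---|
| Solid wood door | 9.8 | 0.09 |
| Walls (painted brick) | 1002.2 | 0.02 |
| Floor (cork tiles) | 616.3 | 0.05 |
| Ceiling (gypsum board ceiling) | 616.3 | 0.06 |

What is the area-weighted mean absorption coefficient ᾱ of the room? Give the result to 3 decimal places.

Total surface area S = 2244.6 m².
A = 9.8·0.09 + 1002.2·0.02 + 616.3·0.05 + 616.3·0.06 = 88.719 sabins.
ᾱ = A/S = 0.040.

0.040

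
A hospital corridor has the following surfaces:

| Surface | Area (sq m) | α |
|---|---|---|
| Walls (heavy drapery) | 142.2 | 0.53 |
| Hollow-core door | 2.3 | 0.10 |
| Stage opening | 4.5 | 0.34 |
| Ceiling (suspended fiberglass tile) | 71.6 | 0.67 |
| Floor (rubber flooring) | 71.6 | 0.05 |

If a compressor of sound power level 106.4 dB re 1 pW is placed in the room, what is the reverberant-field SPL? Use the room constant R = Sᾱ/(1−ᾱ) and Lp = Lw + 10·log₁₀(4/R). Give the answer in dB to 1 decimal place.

88.8 dB

A = 128.678 sabins; S = 292.2 sq m.
ᾱ = 128.678/292.2 = 0.4404; R = Sᾱ/(1−ᾱ) = 128.678/(1−0.4404) = 229.946 sq m.
Lp = Lw + 10 log₁₀(4/R) = 106.4 -17.60 = 88.8 dB.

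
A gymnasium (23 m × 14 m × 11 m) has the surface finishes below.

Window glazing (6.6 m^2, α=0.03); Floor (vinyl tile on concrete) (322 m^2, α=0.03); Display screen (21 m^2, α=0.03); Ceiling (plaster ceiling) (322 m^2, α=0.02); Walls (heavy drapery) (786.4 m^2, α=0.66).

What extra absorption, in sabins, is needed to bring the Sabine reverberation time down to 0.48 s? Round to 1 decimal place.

652.1 sabins

Total absorption A₁ = 6.6×0.03 + 322×0.03 + 21×0.03 + 322×0.02 + 786.4×0.66
  = 0.198 + 9.660 + 0.630 + 6.440 + 519.024 = 535.952 m^2 sabins.
Target A₂ = 0.161·3542/0.48 = 1188.046 sabins (V = 3542 m³).
ΔA = A₂ − A₁ = 1188.046 − 535.952 = 652.1 sabins.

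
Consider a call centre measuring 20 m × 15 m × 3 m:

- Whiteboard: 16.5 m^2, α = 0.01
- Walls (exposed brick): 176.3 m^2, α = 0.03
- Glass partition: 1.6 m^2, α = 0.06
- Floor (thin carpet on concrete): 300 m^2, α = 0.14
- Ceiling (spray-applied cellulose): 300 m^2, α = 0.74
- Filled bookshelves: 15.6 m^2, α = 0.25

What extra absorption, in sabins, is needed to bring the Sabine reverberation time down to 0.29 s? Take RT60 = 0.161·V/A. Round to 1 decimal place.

Total absorption A₁ = 16.5*0.01 + 176.3*0.03 + 1.6*0.06 + 300*0.14 + 300*0.74 + 15.6*0.25
  = 0.165 + 5.289 + 0.096 + 42.000 + 222.000 + 3.900 = 273.450 m^2 sabins.
V = 900 m³. Required absorption A₂ = 0.161 × 900 / 0.29 = 499.655 sabins.
ΔA = A₂ − A₁ = 499.655 − 273.450 = 226.2 sabins.

226.2 sabins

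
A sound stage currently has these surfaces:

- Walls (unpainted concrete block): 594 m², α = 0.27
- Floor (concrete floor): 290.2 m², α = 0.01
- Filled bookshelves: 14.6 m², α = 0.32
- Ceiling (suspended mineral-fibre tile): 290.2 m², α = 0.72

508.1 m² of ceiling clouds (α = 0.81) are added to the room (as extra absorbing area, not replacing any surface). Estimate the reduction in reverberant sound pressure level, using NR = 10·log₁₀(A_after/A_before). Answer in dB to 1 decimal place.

Equivalent absorption area: A_before = 594·0.27 + 290.2·0.01 + 14.6·0.32 + 290.2·0.72 = 376.898 m².
Added absorption = 508.1 × 0.81 = 411.561 sabins.
New total A_after = 788.459 sabins.
NR = 10·log₁₀(788.459/376.898) = 3.2 dB.

3.2 dB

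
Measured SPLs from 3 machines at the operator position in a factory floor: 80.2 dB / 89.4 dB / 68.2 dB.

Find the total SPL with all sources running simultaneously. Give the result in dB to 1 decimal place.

89.9 dB

Converting to relative power and adding: 10^(80.2/10) + 10^(89.4/10) + 10^(68.2/10) = 9.823e+08.
Combined level = 10 log₁₀(9.823e+08) = 89.9 dB.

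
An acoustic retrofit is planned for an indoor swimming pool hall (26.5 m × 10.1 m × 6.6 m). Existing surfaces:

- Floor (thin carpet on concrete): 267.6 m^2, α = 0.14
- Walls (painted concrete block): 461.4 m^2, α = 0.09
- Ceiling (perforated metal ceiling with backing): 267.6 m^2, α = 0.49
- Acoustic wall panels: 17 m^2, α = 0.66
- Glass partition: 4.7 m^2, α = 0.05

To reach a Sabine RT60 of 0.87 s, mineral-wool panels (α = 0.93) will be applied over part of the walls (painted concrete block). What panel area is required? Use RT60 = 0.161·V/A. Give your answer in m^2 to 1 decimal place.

125.4

Summing Sᵢαᵢ: 37.464 + 41.526 + 131.124 + 11.220 + 0.235 → A₁ = 221.569 sabins.
V = 1766.49 m³. Target absorption A₂ = 0.161 × 1766.49 / 0.87 = 326.902 sabins.
ΔA needed = 326.902 − 221.569 = 105.333 sabins.
Net gain per m^2: Δα = 0.93 − 0.09 = 0.84.
Panel area = 105.333 / 0.84 = 125.4 m^2.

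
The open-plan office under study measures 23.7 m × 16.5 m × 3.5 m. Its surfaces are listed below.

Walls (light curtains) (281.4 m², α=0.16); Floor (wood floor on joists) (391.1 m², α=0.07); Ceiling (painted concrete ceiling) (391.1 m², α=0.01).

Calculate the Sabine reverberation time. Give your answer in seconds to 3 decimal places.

Total absorption A = 281.4×0.16 + 391.1×0.07 + 391.1×0.01
  = 45.024 + 27.377 + 3.911 = 76.312 m² sabins.
Volume V = 23.7 × 16.5 × 3.5 = 1368.675 m³.
T = 0.161 V/A = 0.161·1368.675/76.312 = 2.888 s.

2.888 s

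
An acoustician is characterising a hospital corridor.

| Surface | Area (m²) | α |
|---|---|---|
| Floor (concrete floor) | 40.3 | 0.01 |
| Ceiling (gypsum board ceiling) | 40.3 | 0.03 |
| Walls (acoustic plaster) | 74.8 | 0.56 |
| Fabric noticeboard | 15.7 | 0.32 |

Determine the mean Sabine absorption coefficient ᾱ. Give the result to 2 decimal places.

Total surface area S = 171.1 m².
Weighted sum Σ Sα = 48.524.
ᾱ = 48.524 / 171.1 = 0.28.

0.28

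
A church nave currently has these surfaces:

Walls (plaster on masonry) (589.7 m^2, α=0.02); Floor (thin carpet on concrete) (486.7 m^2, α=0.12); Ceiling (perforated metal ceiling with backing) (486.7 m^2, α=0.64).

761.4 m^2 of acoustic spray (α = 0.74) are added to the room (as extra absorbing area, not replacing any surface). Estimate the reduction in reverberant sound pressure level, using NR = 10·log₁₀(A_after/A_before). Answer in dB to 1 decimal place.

Equivalent absorption area: A_before = 589.7·0.02 + 486.7·0.12 + 486.7·0.64 = 381.686 m^2.
Added absorption = 761.4 × 0.74 = 563.436 sabins.
A_after = 381.686 + 563.436 = 945.122 sabins.
NR = 10·log₁₀(945.122/381.686) = 3.9 dB.

3.9 dB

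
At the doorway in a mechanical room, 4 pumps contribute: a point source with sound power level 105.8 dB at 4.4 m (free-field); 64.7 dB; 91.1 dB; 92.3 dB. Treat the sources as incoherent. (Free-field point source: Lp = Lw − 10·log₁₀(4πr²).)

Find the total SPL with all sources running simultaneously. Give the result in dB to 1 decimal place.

Source at 4.4 m: Lp = 105.8 − 10·log₁₀(4π·4.4²) = 105.8 − 10·log₁₀(243.285) = 81.9 dB.
Sum in the linear (power) domain: Σ 10^(Lᵢ/10) = 10^(81.9/10) + 10^(64.7/10) + 10^(91.1/10) + 10^(92.3/10) = 3.144e+09.
L_total = 10·log₁₀(3.144e+09) = 95.0 dB.

95.0 dB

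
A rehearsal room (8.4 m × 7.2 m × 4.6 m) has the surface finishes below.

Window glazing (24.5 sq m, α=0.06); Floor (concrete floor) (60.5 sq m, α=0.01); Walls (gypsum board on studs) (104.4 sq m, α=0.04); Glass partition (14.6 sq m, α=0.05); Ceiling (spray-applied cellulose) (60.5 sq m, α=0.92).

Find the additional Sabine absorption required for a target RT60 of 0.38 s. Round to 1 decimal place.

Total absorption A₁ = 24.5·0.06 + 60.5·0.01 + 104.4·0.04 + 14.6·0.05 + 60.5·0.92
  = 1.470 + 0.605 + 4.176 + 0.730 + 55.660 = 62.641 sq m sabins.
For T = 0.38 s, need A₂ = 0.161·V/T = 0.161·278.208/0.38 = 117.872 sabins.
ΔA = A₂ − A₁ = 117.872 − 62.641 = 55.2 sabins.

55.2 sabins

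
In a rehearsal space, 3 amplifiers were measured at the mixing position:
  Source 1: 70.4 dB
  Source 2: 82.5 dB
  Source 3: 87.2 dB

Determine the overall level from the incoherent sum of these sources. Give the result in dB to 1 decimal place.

Σ 10^(Lᵢ/10) = 7.136e+08.
L_total = 10·log₁₀(7.136e+08) = 88.5 dB.

88.5 dB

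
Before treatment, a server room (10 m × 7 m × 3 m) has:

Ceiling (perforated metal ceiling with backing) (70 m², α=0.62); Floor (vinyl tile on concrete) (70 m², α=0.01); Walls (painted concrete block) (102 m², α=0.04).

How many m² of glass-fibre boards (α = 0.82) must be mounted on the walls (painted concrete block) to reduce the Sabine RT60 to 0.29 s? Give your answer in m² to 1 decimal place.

87.7

Total absorption A₁ = 70*0.62 + 70*0.01 + 102*0.04
  = 43.400 + 0.700 + 4.080 = 48.180 m² sabins.
Required A₂ = 0.161·210/0.29 = 116.586 sabins.
Absorption to add: 116.586 − 48.180 = 68.406 sabins.
Net gain per m²: Δα = 0.82 − 0.04 = 0.78.
Panel area = 68.406 / 0.78 = 87.7 m².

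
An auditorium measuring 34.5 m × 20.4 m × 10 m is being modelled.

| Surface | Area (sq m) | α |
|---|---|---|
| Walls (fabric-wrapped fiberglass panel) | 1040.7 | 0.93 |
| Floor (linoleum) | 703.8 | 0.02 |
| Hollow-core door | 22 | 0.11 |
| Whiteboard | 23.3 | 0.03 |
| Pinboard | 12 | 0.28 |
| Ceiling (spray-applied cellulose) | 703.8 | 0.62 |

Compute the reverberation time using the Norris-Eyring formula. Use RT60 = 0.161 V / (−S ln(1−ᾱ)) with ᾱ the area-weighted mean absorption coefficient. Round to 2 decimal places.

0.54 s

S = Σ Sᵢ = 2505.6 sq m.
Absorption A = 1040.7·0.93 + 703.8·0.02 + 22·0.11 + 23.3·0.03 + 12·0.28 + 703.8·0.62 = 1424.762 sabins.
ᾱ = 1424.762 / 2505.6 = 0.5686.
−S·ln(1−ᾱ) = −2505.6 × ln(1 − 0.5686) = 2106.507.
V = 34.5 × 20.4 × 10 = 7038 m³.
T = 0.161·V/[−S·ln(1−ᾱ)] = 0.161·7038/2106.507 = 0.54 s.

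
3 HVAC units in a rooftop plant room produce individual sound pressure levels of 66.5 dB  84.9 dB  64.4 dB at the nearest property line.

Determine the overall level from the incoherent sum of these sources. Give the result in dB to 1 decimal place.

85.0 dB

Sum in the linear (power) domain: Σ 10^(Lᵢ/10) = 10^(66.5/10) + 10^(84.9/10) + 10^(64.4/10) = 3.163e+08.
L_total = 10·log₁₀(3.163e+08) = 85.0 dB.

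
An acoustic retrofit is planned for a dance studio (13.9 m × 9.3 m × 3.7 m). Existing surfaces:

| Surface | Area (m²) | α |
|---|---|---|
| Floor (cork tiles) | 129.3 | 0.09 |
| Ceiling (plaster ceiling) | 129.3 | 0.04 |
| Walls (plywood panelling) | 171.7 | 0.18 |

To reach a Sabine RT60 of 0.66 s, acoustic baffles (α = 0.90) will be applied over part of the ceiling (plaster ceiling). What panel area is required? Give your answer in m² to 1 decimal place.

Equivalent absorption area: A₁ = 129.3×0.09 + 129.3×0.04 + 171.7×0.18 = 47.715 m².
V = 478.299 m³. Target absorption A₂ = 0.161 × 478.299 / 0.66 = 116.676 sabins.
Absorption to add: 116.676 − 47.715 = 68.961 sabins.
Net gain per m²: Δα = 0.90 − 0.04 = 0.86.
Panel area = 68.961 / 0.86 = 80.2 m².

80.2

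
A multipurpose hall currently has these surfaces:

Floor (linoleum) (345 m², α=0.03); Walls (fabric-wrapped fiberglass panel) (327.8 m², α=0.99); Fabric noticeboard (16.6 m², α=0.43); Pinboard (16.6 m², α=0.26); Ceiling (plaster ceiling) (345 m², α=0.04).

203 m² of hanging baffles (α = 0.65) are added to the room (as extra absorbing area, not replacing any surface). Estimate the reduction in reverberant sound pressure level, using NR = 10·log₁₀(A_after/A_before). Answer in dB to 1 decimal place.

1.4 dB

A_before = Σ Sᵢαᵢ = 345×0.03 + 327.8×0.99 + 16.6×0.43 + 16.6×0.26 + 345×0.04 = 360.126 sabins.
Added absorption = 203 × 0.65 = 131.950 sabins.
New total A_after = 492.076 sabins.
NR = 10·log₁₀(492.076/360.126) = 1.4 dB.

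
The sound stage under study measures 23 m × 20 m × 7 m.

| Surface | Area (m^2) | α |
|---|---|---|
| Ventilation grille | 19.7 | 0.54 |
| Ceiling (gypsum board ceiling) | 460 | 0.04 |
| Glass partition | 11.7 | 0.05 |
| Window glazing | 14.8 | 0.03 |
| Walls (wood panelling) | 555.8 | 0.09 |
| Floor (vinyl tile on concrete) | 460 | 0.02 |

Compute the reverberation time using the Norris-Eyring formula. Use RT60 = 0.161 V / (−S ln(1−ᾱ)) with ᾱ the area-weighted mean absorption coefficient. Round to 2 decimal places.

5.63 s

S = Σ Sᵢ = 1522.0 m^2.
Absorption A = 19.7·0.54 + 460·0.04 + 11.7·0.05 + 14.8·0.03 + 555.8·0.09 + 460·0.02 = 89.289 sabins.
Mean coefficient ᾱ = A/S = 0.0587.
Eyring denominator: −S ln(1−ᾱ) = 92.071.
V = 23 × 20 × 7 = 3220 m³.
RT60 = 0.161 × 3220 / 92.071 = 5.63 s.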